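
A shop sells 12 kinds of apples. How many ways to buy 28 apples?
C(28+12-1, 12-1) = C(39, 11) = 1676056044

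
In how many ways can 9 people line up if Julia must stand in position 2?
Fix one position: (9-1)! = 40320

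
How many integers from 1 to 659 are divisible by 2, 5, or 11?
⌊659/2⌋+⌊659/5⌋+⌊659/11⌋ - ⌊659/10⌋-⌊659/22⌋-⌊659/55⌋ + ⌊659/110⌋ = 329+131+59 - 65-29-11 + 5 = 419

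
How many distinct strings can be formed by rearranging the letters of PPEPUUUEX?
9! / (3! × 3! × 1! × 2!) = 5040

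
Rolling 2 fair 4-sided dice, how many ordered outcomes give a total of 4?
Coefficient of x^4 in (x + x² + ... + x^4)^2. By inclusion-exclusion on dice exceeding 4: Σ_j (-1)^j C(2,j)·C(4-1-4j, 1) = C(2,0)·C(3,1) = 1·3 = 3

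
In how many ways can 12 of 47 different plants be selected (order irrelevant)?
C(47,12) = 47!/(12!×35!) = 52251400851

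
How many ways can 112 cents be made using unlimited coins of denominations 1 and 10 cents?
Coefficient of x^112 in 1/(1-x^1) · 1/(1-x^10). Use j coins of 10 for j = 0..⌊112/10⌋ = 11, the rest in 1s: 11 + 1 = 12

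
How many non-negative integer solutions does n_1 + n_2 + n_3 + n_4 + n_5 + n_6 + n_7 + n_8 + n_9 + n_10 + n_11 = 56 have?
C(56+11-1, 11-1) = C(66, 10) = 210980549208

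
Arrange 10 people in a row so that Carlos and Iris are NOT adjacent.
Total - adjacent = 10! - (10-1)!×2 = 3628800 - 725760 = 2903040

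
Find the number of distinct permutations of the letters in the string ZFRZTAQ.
7! / (1! × 1! × 1! × 1! × 2! × 1!) = 2520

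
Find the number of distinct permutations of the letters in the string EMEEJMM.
7! / (1! × 3! × 3!) = 140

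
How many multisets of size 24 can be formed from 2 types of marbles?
C(24+2-1, 2-1) = C(25, 1) = 25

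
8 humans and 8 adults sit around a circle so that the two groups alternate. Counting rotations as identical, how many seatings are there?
Fix one of the humans: (8-1)! ways for the remaining humans, × 8! ways for the adults = 5040 × 40320 = 203212800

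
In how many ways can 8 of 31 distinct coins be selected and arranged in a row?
P(31,8) = 31!/(31-8)! = 318073392000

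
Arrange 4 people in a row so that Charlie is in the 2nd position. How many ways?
Fix one position: (4-1)! = 6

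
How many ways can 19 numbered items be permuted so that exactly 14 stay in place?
Choose the 14 fixed points C(19,14) = 11628, derange the rest: !5 = Σ_{j=0}^{5} (-1)^j·5!/j! = 120 - 120 + 60 - 20 + 5 - 1 = 44. Product = 11628 × 44 = 511632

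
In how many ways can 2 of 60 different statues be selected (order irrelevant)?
C(60,2) = 60!/(2!×58!) = 1770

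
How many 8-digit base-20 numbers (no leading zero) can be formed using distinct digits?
First digit: 19 choices (nonzero). Then descending: 19 × 19 × 18 × 17 × 16 × 15 × 14 × 13 = 4825154880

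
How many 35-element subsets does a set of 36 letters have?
C(36,35) = 36!/(35!×1!) = 36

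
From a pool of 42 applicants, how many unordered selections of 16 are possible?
C(42,16) = 42!/(16!×26!) = 166509721602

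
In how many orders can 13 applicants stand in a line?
13! = 6227020800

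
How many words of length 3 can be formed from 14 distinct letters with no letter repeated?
P(14,3) = 14!/(14-3)! = 2184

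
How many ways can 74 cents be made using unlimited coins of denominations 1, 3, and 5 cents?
Coefficient of x^74 in 1/(1-x^1) · 1/(1-x^3) · 1/(1-x^5). Case on j = number of 5-cent coins (j = 0..14); remainder r = 74 - 5j is made from {1,3} in ⌊r/3⌋+1 ways. r = 74, 69, 64, 59, 54, 49, 44, 39, 34, 29, 24, 19, 14, 9, 4 → 25 + 24 + 22 + 20 + 19 + 17 + 15 + 14 + 12 + 10 + 9 + 7 + 5 + 4 + 2 = 205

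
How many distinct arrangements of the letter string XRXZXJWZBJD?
11! / (1! × 2! × 3! × 1! × 1! × 1! × 2!) = 1663200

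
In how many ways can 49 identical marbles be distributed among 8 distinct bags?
C(49+8-1, 8-1) = C(56, 7) = 231917400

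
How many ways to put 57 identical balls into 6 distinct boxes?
C(57+6-1, 6-1) = C(62, 5) = 6471002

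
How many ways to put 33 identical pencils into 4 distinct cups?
C(33+4-1, 4-1) = C(36, 3) = 7140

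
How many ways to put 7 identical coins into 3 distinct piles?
C(7+3-1, 3-1) = C(9, 2) = 36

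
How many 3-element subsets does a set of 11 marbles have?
C(11,3) = 11!/(3!×8!) = 165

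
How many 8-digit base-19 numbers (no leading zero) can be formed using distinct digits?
First digit: 18 choices (nonzero). Then descending: 18 × 18 × 17 × 16 × 15 × 14 × 13 × 12 = 2887073280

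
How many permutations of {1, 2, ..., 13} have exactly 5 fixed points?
Choose the 5 fixed points C(13,5) = 1287, derange the rest: !8 = Σ_{j=0}^{8} (-1)^j·8!/j! = 40320 - 40320 + 20160 - 6720 + 1680 - 336 + 56 - 8 + 1 = 14833. Product = 1287 × 14833 = 19090071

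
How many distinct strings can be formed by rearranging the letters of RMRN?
4! / (1! × 1! × 2!) = 12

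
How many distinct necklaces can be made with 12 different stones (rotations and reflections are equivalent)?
(12-1)!/2 = 39916800/2 = 19958400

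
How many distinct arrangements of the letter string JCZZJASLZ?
9! / (1! × 1! × 3! × 2! × 1! × 1!) = 30240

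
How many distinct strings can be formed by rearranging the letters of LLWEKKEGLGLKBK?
14! / (2! × 1! × 4! × 1! × 4! × 2!) = 37837800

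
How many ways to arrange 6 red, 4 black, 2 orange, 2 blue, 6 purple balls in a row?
20! / (6! × 4! × 2! × 2! × 6!) = 48886437600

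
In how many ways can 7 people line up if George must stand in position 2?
Fix one position: (7-1)! = 720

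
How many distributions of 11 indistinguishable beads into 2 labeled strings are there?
C(11+2-1, 2-1) = C(12, 1) = 12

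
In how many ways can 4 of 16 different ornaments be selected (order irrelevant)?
C(16,4) = 16!/(4!×12!) = 1820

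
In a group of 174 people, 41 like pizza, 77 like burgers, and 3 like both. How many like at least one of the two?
|A∪B| = |A| + |B| - |A∩B| = 41 + 77 - 3 = 115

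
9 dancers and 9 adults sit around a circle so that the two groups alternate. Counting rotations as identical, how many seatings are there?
Fix one of the dancers: (9-1)! ways for the remaining dancers, × 9! ways for the adults = 40320 × 362880 = 14631321600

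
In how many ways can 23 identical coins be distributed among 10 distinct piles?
C(23+10-1, 10-1) = C(32, 9) = 28048800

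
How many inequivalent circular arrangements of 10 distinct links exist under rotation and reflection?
(10-1)!/2 = 362880/2 = 181440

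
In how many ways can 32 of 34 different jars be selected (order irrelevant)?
C(34,32) = 34!/(32!×2!) = 561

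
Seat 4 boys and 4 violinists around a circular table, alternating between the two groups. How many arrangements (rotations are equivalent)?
Fix one of the boys: (4-1)! ways for the remaining boys, × 4! ways for the violinists = 6 × 24 = 144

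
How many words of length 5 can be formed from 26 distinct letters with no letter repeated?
P(26,5) = 26!/(26-5)! = 7893600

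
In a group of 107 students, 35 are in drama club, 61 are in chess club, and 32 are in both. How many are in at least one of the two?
|A∪B| = |A| + |B| - |A∩B| = 35 + 61 - 32 = 64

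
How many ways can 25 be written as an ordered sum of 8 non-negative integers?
C(25+8-1, 8-1) = C(32, 7) = 3365856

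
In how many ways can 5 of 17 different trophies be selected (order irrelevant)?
C(17,5) = 17!/(5!×12!) = 6188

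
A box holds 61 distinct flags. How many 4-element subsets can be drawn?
C(61,4) = 61!/(4!×57!) = 521855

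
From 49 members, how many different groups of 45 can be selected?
C(49,45) = 49!/(45!×4!) = 211876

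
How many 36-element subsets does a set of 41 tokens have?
C(41,36) = 41!/(36!×5!) = 749398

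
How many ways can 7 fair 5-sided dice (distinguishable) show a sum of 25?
Coefficient of x^25 in (x + x² + ... + x^5)^7. By inclusion-exclusion on dice exceeding 5: Σ_j (-1)^j C(7,j)·C(25-1-5j, 6) = C(7,0)·C(24,6) - C(7,1)·C(19,6) + C(7,2)·C(14,6) - C(7,3)·C(9,6) = 1·134596 - 7·27132 + 21·3003 - 35·84 = 4795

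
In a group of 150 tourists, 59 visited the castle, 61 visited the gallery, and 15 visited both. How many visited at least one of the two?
|A∪B| = |A| + |B| - |A∩B| = 59 + 61 - 15 = 105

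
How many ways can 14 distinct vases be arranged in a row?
14! = 87178291200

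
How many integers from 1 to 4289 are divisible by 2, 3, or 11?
⌊4289/2⌋+⌊4289/3⌋+⌊4289/11⌋ - ⌊4289/6⌋-⌊4289/22⌋-⌊4289/33⌋ + ⌊4289/66⌋ = 2144+1429+389 - 714-194-129 + 64 = 2989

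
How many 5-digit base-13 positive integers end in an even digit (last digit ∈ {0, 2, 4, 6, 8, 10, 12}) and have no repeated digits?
Last∈{0,2,4,6,8,10,12}. Last=0: 11880. Last nonzero: 6×11×P(11,3) = 65340. Total = 77220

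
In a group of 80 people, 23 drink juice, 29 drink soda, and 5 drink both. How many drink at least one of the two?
|A∪B| = |A| + |B| - |A∩B| = 23 + 29 - 5 = 47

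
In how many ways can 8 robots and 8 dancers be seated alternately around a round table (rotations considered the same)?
Fix one of the robots: (8-1)! ways for the remaining robots, × 8! ways for the dancers = 5040 × 40320 = 203212800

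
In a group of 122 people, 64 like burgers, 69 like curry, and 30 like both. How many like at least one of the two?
|A∪B| = |A| + |B| - |A∩B| = 64 + 69 - 30 = 103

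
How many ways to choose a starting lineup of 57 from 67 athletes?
C(67,57) = 67!/(57!×10!) = 247994680648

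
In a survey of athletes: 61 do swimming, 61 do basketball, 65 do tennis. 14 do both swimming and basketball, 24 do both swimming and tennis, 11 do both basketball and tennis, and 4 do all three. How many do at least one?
|A∪B∪C| = 61+61+65-14-24-11+4 = 142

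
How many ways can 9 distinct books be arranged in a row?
9! = 362880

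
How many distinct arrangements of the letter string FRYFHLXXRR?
10! / (1! × 2! × 3! × 1! × 2! × 1!) = 151200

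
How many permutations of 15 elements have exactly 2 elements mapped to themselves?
Choose the 2 fixed points C(15,2) = 105, derange the rest: !13 = Σ_{j=0}^{13} (-1)^j·13!/j! = 6227020800 - 6227020800 + 3113510400 - 1037836800 + 259459200 - 51891840 + 8648640 - 1235520 + 154440 - 17160 + 1716 - 156 + 13 - 1 = 2290792932. Product = 105 × 2290792932 = 240533257860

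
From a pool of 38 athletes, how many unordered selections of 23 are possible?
C(38,23) = 38!/(23!×15!) = 15471286560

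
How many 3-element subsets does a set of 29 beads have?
C(29,3) = 29!/(3!×26!) = 3654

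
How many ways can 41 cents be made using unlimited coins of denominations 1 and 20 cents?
Coefficient of x^41 in 1/(1-x^1) · 1/(1-x^20). Use j coins of 20 for j = 0..⌊41/20⌋ = 2, the rest in 1s: 2 + 1 = 3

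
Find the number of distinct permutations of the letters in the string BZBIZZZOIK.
10! / (2! × 1! × 2! × 4! × 1!) = 37800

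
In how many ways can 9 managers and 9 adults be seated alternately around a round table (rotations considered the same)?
Fix one of the managers: (9-1)! ways for the remaining managers, × 9! ways for the adults = 40320 × 362880 = 14631321600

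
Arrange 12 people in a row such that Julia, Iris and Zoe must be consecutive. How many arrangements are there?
Treat the 3 as one block: (12-3+1)! × 3! = 3628800 × 6 = 21772800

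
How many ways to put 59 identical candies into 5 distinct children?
C(59+5-1, 5-1) = C(63, 4) = 595665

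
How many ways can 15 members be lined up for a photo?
15! = 1307674368000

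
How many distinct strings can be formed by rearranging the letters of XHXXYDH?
7! / (3! × 2! × 1! × 1!) = 420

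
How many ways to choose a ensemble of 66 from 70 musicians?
C(70,66) = 70!/(66!×4!) = 916895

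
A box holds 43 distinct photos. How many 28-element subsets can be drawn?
C(43,28) = 43!/(28!×15!) = 151532656696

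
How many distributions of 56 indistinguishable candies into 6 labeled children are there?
C(56+6-1, 6-1) = C(61, 5) = 5949147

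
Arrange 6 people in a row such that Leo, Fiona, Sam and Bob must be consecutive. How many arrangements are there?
Treat the 4 as one block: (6-4+1)! × 4! = 6 × 24 = 144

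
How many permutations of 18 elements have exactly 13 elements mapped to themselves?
Choose the 13 fixed points C(18,13) = 8568, derange the rest: !5 = Σ_{j=0}^{5} (-1)^j·5!/j! = 120 - 120 + 60 - 20 + 5 - 1 = 44. Product = 8568 × 44 = 376992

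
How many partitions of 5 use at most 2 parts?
By conjugation, equals partitions of 5 into parts ≤ 2. Let r_j(i) = number of partitions of i into parts ≤ j, for i = 0..5. r_1(i) = 1 for all i; r_j(i) = r_{j-1}(i) + r_j(i-j). Rows j = 2..2: ≤2: 1 1 2 2 3 3. r_2(5) = 3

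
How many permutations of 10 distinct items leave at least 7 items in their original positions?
Exactly j fixed points: C(10,j)·!(10-j); sum over j ≥ 7 (derangement numbers via !m = (m-1)·(!(m-1) + !(m-2)): !0..!3 = 1, 0, 1, 2). Σ_{j=7}^{10} C(10,j)·!(10-j) = C(10,7)·!3 + C(10,8)·!2 + C(10,9)·!1 + C(10,10)·!0 = 120·2 + 45·1 + 10·0 + 1·1 = 286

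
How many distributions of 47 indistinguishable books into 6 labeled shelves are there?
C(47+6-1, 6-1) = C(52, 5) = 2598960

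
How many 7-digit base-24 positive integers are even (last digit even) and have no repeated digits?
Last∈{0,2,4,6,8,10,12,14,16,18,20,22}. Last=0: 72681840. Last nonzero: 11×22×P(22,5) = 764739360. Total = 837421200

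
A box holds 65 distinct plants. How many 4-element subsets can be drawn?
C(65,4) = 65!/(4!×61!) = 677040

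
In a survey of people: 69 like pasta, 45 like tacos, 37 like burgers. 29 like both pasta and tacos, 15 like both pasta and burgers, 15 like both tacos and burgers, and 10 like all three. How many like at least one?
|A∪B∪C| = 69+45+37-29-15-15+10 = 102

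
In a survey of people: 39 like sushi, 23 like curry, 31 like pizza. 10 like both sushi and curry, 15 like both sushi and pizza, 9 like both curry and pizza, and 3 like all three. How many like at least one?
|A∪B∪C| = 39+23+31-10-15-9+3 = 62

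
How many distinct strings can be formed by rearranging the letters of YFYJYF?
6! / (3! × 2! × 1!) = 60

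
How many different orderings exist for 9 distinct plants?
9! = 362880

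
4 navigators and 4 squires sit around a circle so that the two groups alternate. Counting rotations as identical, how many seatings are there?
Fix one of the navigators: (4-1)! ways for the remaining navigators, × 4! ways for the squires = 6 × 24 = 144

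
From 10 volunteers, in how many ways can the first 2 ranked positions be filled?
P(10,2) = 10!/(10-2)! = 90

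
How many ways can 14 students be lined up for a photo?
14! = 87178291200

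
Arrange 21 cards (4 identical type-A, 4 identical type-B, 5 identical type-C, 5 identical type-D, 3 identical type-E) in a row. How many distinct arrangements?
21! / (4! × 4! × 5! × 5! × 3!) = 1026615189600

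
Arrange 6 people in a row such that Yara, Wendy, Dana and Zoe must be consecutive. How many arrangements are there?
Treat the 4 as one block: (6-4+1)! × 4! = 6 × 24 = 144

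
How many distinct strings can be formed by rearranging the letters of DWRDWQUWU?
9! / (1! × 1! × 2! × 2! × 3!) = 15120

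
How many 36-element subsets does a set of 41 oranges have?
C(41,36) = 41!/(36!×5!) = 749398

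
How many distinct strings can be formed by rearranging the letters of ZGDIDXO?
7! / (1! × 1! × 1! × 1! × 1! × 2!) = 2520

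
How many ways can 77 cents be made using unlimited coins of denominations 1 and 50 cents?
Coefficient of x^77 in 1/(1-x^1) · 1/(1-x^50). Use j coins of 50 for j = 0..⌊77/50⌋ = 1, the rest in 1s: 1 + 1 = 2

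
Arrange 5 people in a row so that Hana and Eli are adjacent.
Treat as block: (5-1)! × 2! = 24 × 2 = 48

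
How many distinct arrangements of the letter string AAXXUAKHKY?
10! / (1! × 2! × 3! × 1! × 2! × 1!) = 151200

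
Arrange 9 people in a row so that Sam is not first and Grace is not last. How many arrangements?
By inclusion-exclusion: 9! - 2×(9-1)! + (9-2)! = 362880 - 80640 + 5040 = 287280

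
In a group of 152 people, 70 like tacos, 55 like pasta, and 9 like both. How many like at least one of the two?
|A∪B| = |A| + |B| - |A∩B| = 70 + 55 - 9 = 116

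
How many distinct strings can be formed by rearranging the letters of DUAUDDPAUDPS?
12! / (2! × 4! × 1! × 2! × 3!) = 831600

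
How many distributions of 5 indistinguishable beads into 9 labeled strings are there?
C(5+9-1, 9-1) = C(13, 8) = 1287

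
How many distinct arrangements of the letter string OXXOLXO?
7! / (3! × 3! × 1!) = 140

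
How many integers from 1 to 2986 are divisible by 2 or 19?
⌊2986/2⌋ + ⌊2986/19⌋ - ⌊2986/38⌋ = 1493 + 157 - 78 = 1572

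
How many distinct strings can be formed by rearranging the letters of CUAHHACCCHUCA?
13! / (3! × 5! × 3! × 2!) = 720720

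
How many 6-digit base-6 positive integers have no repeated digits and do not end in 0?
Last digit: 5 nonzero choices. First digit: 4 (nonzero, ≠last). Middle 4: P(4,4) = 24. Total = 480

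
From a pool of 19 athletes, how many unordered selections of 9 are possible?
C(19,9) = 19!/(9!×10!) = 92378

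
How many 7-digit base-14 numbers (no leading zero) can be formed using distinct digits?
First digit: 13 choices (nonzero). Then descending: 13 × 13 × 12 × 11 × 10 × 9 × 8 = 16061760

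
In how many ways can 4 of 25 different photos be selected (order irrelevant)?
C(25,4) = 25!/(4!×21!) = 12650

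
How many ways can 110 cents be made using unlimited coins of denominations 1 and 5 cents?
Coefficient of x^110 in 1/(1-x^1) · 1/(1-x^5). Use j coins of 5 for j = 0..⌊110/5⌋ = 22, the rest in 1s: 22 + 1 = 23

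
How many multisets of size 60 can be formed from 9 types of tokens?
C(60+9-1, 9-1) = C(68, 8) = 7392009768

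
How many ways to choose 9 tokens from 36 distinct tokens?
C(36,9) = 36!/(9!×27!) = 94143280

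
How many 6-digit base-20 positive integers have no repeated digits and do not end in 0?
Last digit: 19 nonzero choices. First digit: 18 (nonzero, ≠last). Middle 4: P(18,4) = 73440. Total = 25116480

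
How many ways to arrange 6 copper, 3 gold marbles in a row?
9! / (6! × 3!) = 84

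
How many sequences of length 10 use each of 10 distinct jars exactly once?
10! = 3628800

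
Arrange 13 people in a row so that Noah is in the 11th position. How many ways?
Fix one position: (13-1)! = 479001600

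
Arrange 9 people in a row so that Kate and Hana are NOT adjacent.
Total - adjacent = 9! - (9-1)!×2 = 362880 - 80640 = 282240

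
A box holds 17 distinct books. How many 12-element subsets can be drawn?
C(17,12) = 17!/(12!×5!) = 6188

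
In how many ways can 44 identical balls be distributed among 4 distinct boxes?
C(44+4-1, 4-1) = C(47, 3) = 16215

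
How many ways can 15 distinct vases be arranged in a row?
15! = 1307674368000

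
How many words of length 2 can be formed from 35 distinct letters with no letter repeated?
P(35,2) = 35!/(35-2)! = 1190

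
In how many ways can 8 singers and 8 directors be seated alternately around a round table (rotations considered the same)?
Fix one of the singers: (8-1)! ways for the remaining singers, × 8! ways for the directors = 5040 × 40320 = 203212800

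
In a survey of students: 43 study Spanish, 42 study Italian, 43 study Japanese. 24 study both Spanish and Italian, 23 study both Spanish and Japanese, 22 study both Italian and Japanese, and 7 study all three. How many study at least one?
|A∪B∪C| = 43+42+43-24-23-22+7 = 66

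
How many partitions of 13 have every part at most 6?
Let r_j(i) = number of partitions of i into parts ≤ j, for i = 0..13. r_1(i) = 1 for all i; r_j(i) = r_{j-1}(i) + r_j(i-j). Rows j = 2..6: ≤2: 1 1 2 2 3 3 4 4 5 5 6 6 7 7; ≤3: 1 1 2 3 4 5 7 8 10 12 14 16 19 21; ≤4: 1 1 2 3 5 6 9 11 15 18 23 27 34 39; ≤5: 1 1 2 3 5 7 10 13 18 23 30 37 47 57; ≤6: 1 1 2 3 5 7 11 14 20 26 35 44 58 71. r_6(13) = 71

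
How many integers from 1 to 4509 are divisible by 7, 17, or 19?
⌊4509/7⌋+⌊4509/17⌋+⌊4509/19⌋ - ⌊4509/119⌋-⌊4509/133⌋-⌊4509/323⌋ + ⌊4509/2261⌋ = 644+265+237 - 37-33-13 + 1 = 1064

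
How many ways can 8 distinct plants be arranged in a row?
8! = 40320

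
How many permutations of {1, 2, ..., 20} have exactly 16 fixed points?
Choose the 16 fixed points C(20,16) = 4845, derange the rest: !4 = Σ_{j=0}^{4} (-1)^j·4!/j! = 24 - 24 + 12 - 4 + 1 = 9. Product = 4845 × 9 = 43605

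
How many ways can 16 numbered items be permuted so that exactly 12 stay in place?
Choose the 12 fixed points C(16,12) = 1820, derange the rest: !4 = Σ_{j=0}^{4} (-1)^j·4!/j! = 24 - 24 + 12 - 4 + 1 = 9. Product = 1820 × 9 = 16380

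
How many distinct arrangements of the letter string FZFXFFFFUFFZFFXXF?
17! / (2! × 3! × 11! × 1!) = 742560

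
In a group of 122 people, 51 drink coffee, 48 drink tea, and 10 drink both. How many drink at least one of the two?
|A∪B| = |A| + |B| - |A∩B| = 51 + 48 - 10 = 89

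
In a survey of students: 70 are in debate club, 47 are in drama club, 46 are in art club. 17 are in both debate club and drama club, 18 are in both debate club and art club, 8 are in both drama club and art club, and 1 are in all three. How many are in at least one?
|A∪B∪C| = 70+47+46-17-18-8+1 = 121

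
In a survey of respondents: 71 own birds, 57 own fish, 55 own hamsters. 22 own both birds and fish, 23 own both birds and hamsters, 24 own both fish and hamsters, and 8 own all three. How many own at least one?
|A∪B∪C| = 71+57+55-22-23-24+8 = 122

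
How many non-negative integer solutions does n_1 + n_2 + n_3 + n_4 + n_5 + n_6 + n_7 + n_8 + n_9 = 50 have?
C(50+9-1, 9-1) = C(58, 8) = 1916797311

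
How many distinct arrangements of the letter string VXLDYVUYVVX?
11! / (1! × 2! × 4! × 2! × 1! × 1!) = 415800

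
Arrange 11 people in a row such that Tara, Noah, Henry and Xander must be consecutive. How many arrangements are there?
Treat the 4 as one block: (11-4+1)! × 4! = 40320 × 24 = 967680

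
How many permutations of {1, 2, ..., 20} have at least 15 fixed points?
Exactly j fixed points: C(20,j)·!(20-j); sum over j ≥ 15 (derangement numbers via !m = (m-1)·(!(m-1) + !(m-2)): !0..!5 = 1, 0, 1, 2, 9, 44). Σ_{j=15}^{20} C(20,j)·!(20-j) = C(20,15)·!5 + C(20,16)·!4 + C(20,17)·!3 + C(20,18)·!2 + C(20,19)·!1 + C(20,20)·!0 = 15504·44 + 4845·9 + 1140·2 + 190·1 + 20·0 + 1·1 = 728252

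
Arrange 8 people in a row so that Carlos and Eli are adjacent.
Treat as block: (8-1)! × 2! = 5040 × 2 = 10080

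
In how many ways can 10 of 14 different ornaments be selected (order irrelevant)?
C(14,10) = 14!/(10!×4!) = 1001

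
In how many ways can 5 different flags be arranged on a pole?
5! = 120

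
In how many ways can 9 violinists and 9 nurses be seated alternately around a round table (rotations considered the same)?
Fix one of the violinists: (9-1)! ways for the remaining violinists, × 9! ways for the nurses = 40320 × 362880 = 14631321600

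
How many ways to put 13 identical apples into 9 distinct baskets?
C(13+9-1, 9-1) = C(21, 8) = 203490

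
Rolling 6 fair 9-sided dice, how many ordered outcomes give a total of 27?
Coefficient of x^27 in (x + x² + ... + x^9)^6. By inclusion-exclusion on dice exceeding 9: Σ_j (-1)^j C(6,j)·C(27-1-9j, 5) = C(6,0)·C(26,5) - C(6,1)·C(17,5) + C(6,2)·C(8,5) = 1·65780 - 6·6188 + 15·56 = 29492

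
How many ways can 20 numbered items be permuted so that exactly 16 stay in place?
Choose the 16 fixed points C(20,16) = 4845, derange the rest: !4 = Σ_{j=0}^{4} (-1)^j·4!/j! = 24 - 24 + 12 - 4 + 1 = 9. Product = 4845 × 9 = 43605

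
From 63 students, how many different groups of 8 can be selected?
C(63,8) = 63!/(8!×55!) = 3872894697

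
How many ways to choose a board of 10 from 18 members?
C(18,10) = 18!/(10!×8!) = 43758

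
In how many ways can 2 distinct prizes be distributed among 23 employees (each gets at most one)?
P(23,2) = 23!/(23-2)! = 506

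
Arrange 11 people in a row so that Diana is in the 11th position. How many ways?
Fix one position: (11-1)! = 3628800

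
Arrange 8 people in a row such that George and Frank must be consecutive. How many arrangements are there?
Treat the 2 as one block: (8-2+1)! × 2! = 5040 × 2 = 10080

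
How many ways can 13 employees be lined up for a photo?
13! = 6227020800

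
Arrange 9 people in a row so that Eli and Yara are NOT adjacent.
Total - adjacent = 9! - (9-1)!×2 = 362880 - 80640 = 282240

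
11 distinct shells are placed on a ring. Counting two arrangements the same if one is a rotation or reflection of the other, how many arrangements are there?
(11-1)!/2 = 3628800/2 = 1814400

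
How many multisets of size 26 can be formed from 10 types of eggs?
C(26+10-1, 10-1) = C(35, 9) = 70607460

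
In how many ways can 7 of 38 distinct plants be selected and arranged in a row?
P(38,7) = 38!/(38-7)! = 63606090240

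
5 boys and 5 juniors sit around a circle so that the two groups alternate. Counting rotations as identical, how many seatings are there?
Fix one of the boys: (5-1)! ways for the remaining boys, × 5! ways for the juniors = 24 × 120 = 2880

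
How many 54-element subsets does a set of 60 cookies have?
C(60,54) = 60!/(54!×6!) = 50063860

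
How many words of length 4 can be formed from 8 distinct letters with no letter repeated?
P(8,4) = 8!/(8-4)! = 1680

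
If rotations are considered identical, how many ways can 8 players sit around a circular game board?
Circular: fix one position, arrange the rest. (8-1)! = 5040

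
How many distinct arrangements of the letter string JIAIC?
5! / (1! × 1! × 1! × 2!) = 60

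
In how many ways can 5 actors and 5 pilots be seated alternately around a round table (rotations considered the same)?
Fix one of the actors: (5-1)! ways for the remaining actors, × 5! ways for the pilots = 24 × 120 = 2880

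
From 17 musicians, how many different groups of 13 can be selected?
C(17,13) = 17!/(13!×4!) = 2380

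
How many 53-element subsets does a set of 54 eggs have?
C(54,53) = 54!/(53!×1!) = 54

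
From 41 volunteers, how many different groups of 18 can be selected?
C(41,18) = 41!/(18!×23!) = 202112640600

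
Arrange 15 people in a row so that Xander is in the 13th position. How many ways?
Fix one position: (15-1)! = 87178291200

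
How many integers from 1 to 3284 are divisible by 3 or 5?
⌊3284/3⌋ + ⌊3284/5⌋ - ⌊3284/15⌋ = 1094 + 656 - 218 = 1532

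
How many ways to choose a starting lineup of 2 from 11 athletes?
C(11,2) = 11!/(2!×9!) = 55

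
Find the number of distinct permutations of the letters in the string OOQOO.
5! / (1! × 4!) = 5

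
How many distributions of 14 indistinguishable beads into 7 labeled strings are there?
C(14+7-1, 7-1) = C(20, 6) = 38760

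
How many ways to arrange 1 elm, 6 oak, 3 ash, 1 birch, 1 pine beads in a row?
12! / (1! × 6! × 3! × 1! × 1!) = 110880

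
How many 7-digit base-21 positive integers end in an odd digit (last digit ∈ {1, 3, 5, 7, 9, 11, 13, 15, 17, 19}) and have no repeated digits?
Last∈{1,3,5,7,9,11,13,15,17,19}. Last=0: 0. Last nonzero: 10×19×P(19,5) = 265118400. Total = 265118400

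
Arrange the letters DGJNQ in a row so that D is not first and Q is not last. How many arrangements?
By inclusion-exclusion: 5! - 2×(5-1)! + (5-2)! = 120 - 48 + 6 = 78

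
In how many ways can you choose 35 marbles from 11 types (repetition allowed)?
C(35+11-1, 11-1) = C(45, 10) = 3190187286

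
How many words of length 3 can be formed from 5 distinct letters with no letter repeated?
P(5,3) = 5!/(5-3)! = 60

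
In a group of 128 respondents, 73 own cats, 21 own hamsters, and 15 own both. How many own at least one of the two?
|A∪B| = |A| + |B| - |A∩B| = 73 + 21 - 15 = 79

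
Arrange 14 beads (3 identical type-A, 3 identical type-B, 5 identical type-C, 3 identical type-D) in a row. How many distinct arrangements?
14! / (3! × 3! × 5! × 3!) = 3363360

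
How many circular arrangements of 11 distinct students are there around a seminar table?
Circular: fix one position, arrange the rest. (11-1)! = 3628800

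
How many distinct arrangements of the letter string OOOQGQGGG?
9! / (2! × 4! × 3!) = 1260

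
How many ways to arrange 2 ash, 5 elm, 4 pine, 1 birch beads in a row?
12! / (2! × 5! × 4! × 1!) = 83160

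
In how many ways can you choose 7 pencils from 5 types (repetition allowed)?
C(7+5-1, 5-1) = C(11, 4) = 330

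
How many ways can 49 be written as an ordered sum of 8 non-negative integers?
C(49+8-1, 8-1) = C(56, 7) = 231917400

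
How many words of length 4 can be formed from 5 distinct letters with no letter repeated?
P(5,4) = 5!/(5-4)! = 120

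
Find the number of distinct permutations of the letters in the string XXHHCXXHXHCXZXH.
15! / (7! × 2! × 1! × 5!) = 1081080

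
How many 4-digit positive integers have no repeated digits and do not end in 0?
Last digit: 9 nonzero choices. First digit: 8 (nonzero, ≠last). Middle 2: P(8,2) = 56. Total = 4032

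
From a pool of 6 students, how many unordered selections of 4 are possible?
C(6,4) = 6!/(4!×2!) = 15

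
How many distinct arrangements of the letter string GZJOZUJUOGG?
11! / (3! × 2! × 2! × 2! × 2!) = 415800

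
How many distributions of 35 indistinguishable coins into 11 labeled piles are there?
C(35+11-1, 11-1) = C(45, 10) = 3190187286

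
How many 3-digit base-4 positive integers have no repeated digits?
First digit: 3 choices (nonzero). Then descending: 3 × 3 × 2 = 18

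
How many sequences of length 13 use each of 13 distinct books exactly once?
13! = 6227020800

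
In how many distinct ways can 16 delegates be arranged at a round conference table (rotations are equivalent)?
Circular: fix one position, arrange the rest. (16-1)! = 1307674368000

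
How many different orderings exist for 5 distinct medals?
5! = 120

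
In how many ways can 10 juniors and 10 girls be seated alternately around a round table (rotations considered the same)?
Fix one of the juniors: (10-1)! ways for the remaining juniors, × 10! ways for the girls = 362880 × 3628800 = 1316818944000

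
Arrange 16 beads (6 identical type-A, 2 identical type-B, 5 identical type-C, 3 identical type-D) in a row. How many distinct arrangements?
16! / (6! × 2! × 5! × 3!) = 20180160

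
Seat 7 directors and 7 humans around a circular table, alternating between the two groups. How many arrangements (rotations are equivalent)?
Fix one of the directors: (7-1)! ways for the remaining directors, × 7! ways for the humans = 720 × 5040 = 3628800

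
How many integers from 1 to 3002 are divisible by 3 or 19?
⌊3002/3⌋ + ⌊3002/19⌋ - ⌊3002/57⌋ = 1000 + 158 - 52 = 1106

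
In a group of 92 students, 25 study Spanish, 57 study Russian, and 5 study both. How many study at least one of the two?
|A∪B| = |A| + |B| - |A∩B| = 25 + 57 - 5 = 77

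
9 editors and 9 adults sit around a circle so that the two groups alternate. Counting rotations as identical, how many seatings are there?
Fix one of the editors: (9-1)! ways for the remaining editors, × 9! ways for the adults = 40320 × 362880 = 14631321600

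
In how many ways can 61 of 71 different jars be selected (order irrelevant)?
C(71,61) = 71!/(61!×10!) = 461738052776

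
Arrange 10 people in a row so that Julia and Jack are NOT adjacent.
Total - adjacent = 10! - (10-1)!×2 = 3628800 - 725760 = 2903040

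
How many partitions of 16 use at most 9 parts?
By conjugation, equals partitions of 16 into parts ≤ 9. Let r_j(i) = number of partitions of i into parts ≤ j, for i = 0..16. r_1(i) = 1 for all i; r_j(i) = r_{j-1}(i) + r_j(i-j). Rows j = 2..9: ≤2: 1 1 2 2 3 3 4 4 5 5 6 6 7 7 8 8 9; ≤3: 1 1 2 3 4 5 7 8 10 12 14 16 19 21 24 27 30; ≤4: 1 1 2 3 5 6 9 11 15 18 23 27 34 39 47 54 64; ≤5: 1 1 2 3 5 7 10 13 18 23 30 37 47 57 70 84 101; ≤6: 1 1 2 3 5 7 11 14 20 26 35 44 58 71 90 110 136; ≤7: 1 1 2 3 5 7 11 15 21 28 38 49 65 82 105 131 164; ≤8: 1 1 2 3 5 7 11 15 22 29 40 52 70 89 116 146 186; ≤9: 1 1 2 3 5 7 11 15 22 30 41 54 73 94 123 157 201. r_9(16) = 201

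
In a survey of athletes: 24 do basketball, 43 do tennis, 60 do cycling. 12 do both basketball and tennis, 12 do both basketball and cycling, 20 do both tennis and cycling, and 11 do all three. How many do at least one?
|A∪B∪C| = 24+43+60-12-12-20+11 = 94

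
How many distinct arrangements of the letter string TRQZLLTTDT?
10! / (2! × 1! × 1! × 1! × 1! × 4!) = 75600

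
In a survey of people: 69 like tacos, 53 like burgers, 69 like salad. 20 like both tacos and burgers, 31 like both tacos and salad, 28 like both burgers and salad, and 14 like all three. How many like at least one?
|A∪B∪C| = 69+53+69-20-31-28+14 = 126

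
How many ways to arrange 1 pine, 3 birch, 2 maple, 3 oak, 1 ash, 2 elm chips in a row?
12! / (1! × 3! × 2! × 3! × 1! × 2!) = 3326400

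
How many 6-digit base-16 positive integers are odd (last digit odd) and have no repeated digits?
Last∈{1,3,5,7,9,11,13,15}. Last=0: 0. Last nonzero: 8×14×P(14,4) = 2690688. Total = 2690688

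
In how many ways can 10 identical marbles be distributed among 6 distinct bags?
C(10+6-1, 6-1) = C(15, 5) = 3003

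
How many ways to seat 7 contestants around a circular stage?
Circular: fix one position, arrange the rest. (7-1)! = 720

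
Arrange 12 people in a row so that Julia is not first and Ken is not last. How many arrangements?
By inclusion-exclusion: 12! - 2×(12-1)! + (12-2)! = 479001600 - 79833600 + 3628800 = 402796800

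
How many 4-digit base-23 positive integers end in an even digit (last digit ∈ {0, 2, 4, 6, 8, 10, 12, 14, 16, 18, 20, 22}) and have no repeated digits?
Last∈{0,2,4,6,8,10,12,14,16,18,20,22}. Last=0: 9240. Last nonzero: 11×21×P(21,2) = 97020. Total = 106260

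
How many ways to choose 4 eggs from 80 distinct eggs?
C(80,4) = 80!/(4!×76!) = 1581580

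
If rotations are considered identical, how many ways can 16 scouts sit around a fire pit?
Circular: fix one position, arrange the rest. (16-1)! = 1307674368000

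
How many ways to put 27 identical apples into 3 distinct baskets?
C(27+3-1, 3-1) = C(29, 2) = 406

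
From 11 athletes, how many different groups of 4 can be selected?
C(11,4) = 11!/(4!×7!) = 330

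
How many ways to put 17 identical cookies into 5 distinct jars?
C(17+5-1, 5-1) = C(21, 4) = 5985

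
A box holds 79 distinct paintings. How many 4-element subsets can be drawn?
C(79,4) = 79!/(4!×75!) = 1502501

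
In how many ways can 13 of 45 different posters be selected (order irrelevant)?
C(45,13) = 45!/(13!×32!) = 73006209045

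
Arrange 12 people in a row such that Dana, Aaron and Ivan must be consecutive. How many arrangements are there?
Treat the 3 as one block: (12-3+1)! × 3! = 3628800 × 6 = 21772800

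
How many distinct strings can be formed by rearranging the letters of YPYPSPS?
7! / (2! × 2! × 3!) = 210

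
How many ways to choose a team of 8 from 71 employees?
C(71,8) = 71!/(8!×63!) = 10639125640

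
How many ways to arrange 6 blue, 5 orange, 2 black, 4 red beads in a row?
17! / (6! × 5! × 2! × 4!) = 85765680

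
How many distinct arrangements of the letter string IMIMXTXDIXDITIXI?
16! / (6! × 2! × 2! × 2! × 4!) = 151351200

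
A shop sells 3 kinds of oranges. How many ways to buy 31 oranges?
C(31+3-1, 3-1) = C(33, 2) = 528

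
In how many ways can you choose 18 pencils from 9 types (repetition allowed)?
C(18+9-1, 9-1) = C(26, 8) = 1562275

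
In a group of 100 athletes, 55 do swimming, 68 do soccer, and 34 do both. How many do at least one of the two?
|A∪B| = |A| + |B| - |A∩B| = 55 + 68 - 34 = 89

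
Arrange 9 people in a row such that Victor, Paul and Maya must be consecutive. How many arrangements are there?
Treat the 3 as one block: (9-3+1)! × 3! = 5040 × 6 = 30240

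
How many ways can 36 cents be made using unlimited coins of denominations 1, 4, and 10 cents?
Coefficient of x^36 in 1/(1-x^1) · 1/(1-x^4) · 1/(1-x^10). Case on j = number of 10-cent coins (j = 0..3); remainder r = 36 - 10j is made from {1,4} in ⌊r/4⌋+1 ways. r = 36, 26, 16, 6 → 10 + 7 + 5 + 2 = 24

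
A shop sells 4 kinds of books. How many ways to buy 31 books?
C(31+4-1, 4-1) = C(34, 3) = 5984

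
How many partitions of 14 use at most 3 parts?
By conjugation, equals partitions of 14 into parts ≤ 3. Let r_j(i) = number of partitions of i into parts ≤ j, for i = 0..14. r_1(i) = 1 for all i; r_j(i) = r_{j-1}(i) + r_j(i-j). Rows j = 2..3: ≤2: 1 1 2 2 3 3 4 4 5 5 6 6 7 7 8; ≤3: 1 1 2 3 4 5 7 8 10 12 14 16 19 21 24. r_3(14) = 24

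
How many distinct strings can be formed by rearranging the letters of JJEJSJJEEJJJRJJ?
15! / (1! × 3! × 10! × 1!) = 60060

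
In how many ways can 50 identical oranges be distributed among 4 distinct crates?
C(50+4-1, 4-1) = C(53, 3) = 23426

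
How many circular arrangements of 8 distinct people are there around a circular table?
Circular: fix one position, arrange the rest. (8-1)! = 5040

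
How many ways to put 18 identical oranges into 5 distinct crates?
C(18+5-1, 5-1) = C(22, 4) = 7315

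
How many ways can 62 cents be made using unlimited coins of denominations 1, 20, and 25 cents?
Coefficient of x^62 in 1/(1-x^1) · 1/(1-x^20) · 1/(1-x^25). Case on j = number of 25-cent coins (j = 0..2); remainder r = 62 - 25j is made from {1,20} in ⌊r/20⌋+1 ways. r = 62, 37, 12 → 4 + 2 + 1 = 7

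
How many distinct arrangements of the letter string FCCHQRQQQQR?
11! / (1! × 1! × 5! × 2! × 2!) = 83160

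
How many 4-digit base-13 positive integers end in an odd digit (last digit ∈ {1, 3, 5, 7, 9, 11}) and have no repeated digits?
Last∈{1,3,5,7,9,11}. Last=0: 0. Last nonzero: 6×11×P(11,2) = 7260. Total = 7260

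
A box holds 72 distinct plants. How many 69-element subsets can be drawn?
C(72,69) = 72!/(69!×3!) = 59640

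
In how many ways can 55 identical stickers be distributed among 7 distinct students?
C(55+7-1, 7-1) = C(61, 6) = 55525372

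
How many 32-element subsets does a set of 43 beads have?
C(43,32) = 43!/(32!×11!) = 5752004349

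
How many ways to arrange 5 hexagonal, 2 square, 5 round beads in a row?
12! / (5! × 2! × 5!) = 16632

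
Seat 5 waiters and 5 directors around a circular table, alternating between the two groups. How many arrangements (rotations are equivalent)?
Fix one of the waiters: (5-1)! ways for the remaining waiters, × 5! ways for the directors = 24 × 120 = 2880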